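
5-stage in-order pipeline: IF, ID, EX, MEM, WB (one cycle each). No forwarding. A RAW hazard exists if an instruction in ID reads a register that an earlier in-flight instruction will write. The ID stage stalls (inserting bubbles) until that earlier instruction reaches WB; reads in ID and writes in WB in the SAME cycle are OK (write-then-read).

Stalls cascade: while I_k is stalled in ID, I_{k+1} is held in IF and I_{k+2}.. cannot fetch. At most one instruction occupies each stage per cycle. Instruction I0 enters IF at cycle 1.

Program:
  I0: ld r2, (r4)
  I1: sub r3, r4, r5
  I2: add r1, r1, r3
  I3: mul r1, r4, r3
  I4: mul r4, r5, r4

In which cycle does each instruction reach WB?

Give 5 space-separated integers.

I0 ld r2 <- r4: IF@1 ID@2 stall=0 (-) EX@3 MEM@4 WB@5
I1 sub r3 <- r4,r5: IF@2 ID@3 stall=0 (-) EX@4 MEM@5 WB@6
I2 add r1 <- r1,r3: IF@3 ID@4 stall=2 (RAW on I1.r3 (WB@6)) EX@7 MEM@8 WB@9
I3 mul r1 <- r4,r3: IF@4 ID@7 stall=0 (-) EX@8 MEM@9 WB@10
I4 mul r4 <- r5,r4: IF@7 ID@8 stall=0 (-) EX@9 MEM@10 WB@11

Answer: 5 6 9 10 11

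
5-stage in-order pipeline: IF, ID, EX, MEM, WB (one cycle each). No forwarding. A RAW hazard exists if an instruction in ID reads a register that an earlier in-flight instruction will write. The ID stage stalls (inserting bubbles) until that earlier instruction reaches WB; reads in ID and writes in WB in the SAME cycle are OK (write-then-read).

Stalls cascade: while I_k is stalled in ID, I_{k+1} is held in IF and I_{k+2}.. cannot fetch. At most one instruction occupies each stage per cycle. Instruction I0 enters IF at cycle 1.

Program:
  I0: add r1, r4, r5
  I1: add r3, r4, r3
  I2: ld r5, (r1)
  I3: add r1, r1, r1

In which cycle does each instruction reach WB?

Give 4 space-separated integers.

Answer: 5 6 8 9

Derivation:
I0 add r1 <- r4,r5: IF@1 ID@2 stall=0 (-) EX@3 MEM@4 WB@5
I1 add r3 <- r4,r3: IF@2 ID@3 stall=0 (-) EX@4 MEM@5 WB@6
I2 ld r5 <- r1: IF@3 ID@4 stall=1 (RAW on I0.r1 (WB@5)) EX@6 MEM@7 WB@8
I3 add r1 <- r1,r1: IF@4 ID@6 stall=0 (-) EX@7 MEM@8 WB@9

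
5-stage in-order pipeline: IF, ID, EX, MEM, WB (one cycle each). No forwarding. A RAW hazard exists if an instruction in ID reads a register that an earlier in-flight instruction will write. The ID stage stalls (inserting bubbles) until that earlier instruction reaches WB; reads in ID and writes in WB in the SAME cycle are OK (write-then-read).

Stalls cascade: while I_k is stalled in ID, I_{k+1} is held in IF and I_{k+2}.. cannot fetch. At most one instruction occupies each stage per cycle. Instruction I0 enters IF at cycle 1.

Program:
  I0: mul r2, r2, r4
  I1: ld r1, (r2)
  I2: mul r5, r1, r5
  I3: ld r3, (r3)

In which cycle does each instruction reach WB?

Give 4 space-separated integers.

Answer: 5 8 11 12

Derivation:
I0 mul r2 <- r2,r4: IF@1 ID@2 stall=0 (-) EX@3 MEM@4 WB@5
I1 ld r1 <- r2: IF@2 ID@3 stall=2 (RAW on I0.r2 (WB@5)) EX@6 MEM@7 WB@8
I2 mul r5 <- r1,r5: IF@3 ID@6 stall=2 (RAW on I1.r1 (WB@8)) EX@9 MEM@10 WB@11
I3 ld r3 <- r3: IF@6 ID@9 stall=0 (-) EX@10 MEM@11 WB@12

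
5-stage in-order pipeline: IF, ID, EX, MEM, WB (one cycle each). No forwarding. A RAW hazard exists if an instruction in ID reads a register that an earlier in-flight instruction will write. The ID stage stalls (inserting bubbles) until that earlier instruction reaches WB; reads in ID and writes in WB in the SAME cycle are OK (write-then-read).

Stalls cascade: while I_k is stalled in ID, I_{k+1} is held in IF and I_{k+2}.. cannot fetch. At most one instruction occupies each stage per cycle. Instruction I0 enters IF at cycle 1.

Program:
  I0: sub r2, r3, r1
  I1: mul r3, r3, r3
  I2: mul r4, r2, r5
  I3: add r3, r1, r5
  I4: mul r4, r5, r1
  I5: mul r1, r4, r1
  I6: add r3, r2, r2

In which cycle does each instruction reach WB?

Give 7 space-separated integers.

I0 sub r2 <- r3,r1: IF@1 ID@2 stall=0 (-) EX@3 MEM@4 WB@5
I1 mul r3 <- r3,r3: IF@2 ID@3 stall=0 (-) EX@4 MEM@5 WB@6
I2 mul r4 <- r2,r5: IF@3 ID@4 stall=1 (RAW on I0.r2 (WB@5)) EX@6 MEM@7 WB@8
I3 add r3 <- r1,r5: IF@4 ID@6 stall=0 (-) EX@7 MEM@8 WB@9
I4 mul r4 <- r5,r1: IF@6 ID@7 stall=0 (-) EX@8 MEM@9 WB@10
I5 mul r1 <- r4,r1: IF@7 ID@8 stall=2 (RAW on I4.r4 (WB@10)) EX@11 MEM@12 WB@13
I6 add r3 <- r2,r2: IF@8 ID@11 stall=0 (-) EX@12 MEM@13 WB@14

Answer: 5 6 8 9 10 13 14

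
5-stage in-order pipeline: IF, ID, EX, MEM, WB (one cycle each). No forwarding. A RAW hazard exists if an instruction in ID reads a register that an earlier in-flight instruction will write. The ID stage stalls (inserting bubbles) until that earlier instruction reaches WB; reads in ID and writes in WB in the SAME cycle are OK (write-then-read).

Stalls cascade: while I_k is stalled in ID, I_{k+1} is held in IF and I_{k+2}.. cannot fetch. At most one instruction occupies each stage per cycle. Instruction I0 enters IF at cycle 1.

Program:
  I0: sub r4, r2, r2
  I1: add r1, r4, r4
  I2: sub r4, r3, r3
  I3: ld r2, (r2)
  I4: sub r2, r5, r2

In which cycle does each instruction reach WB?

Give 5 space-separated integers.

Answer: 5 8 9 10 13

Derivation:
I0 sub r4 <- r2,r2: IF@1 ID@2 stall=0 (-) EX@3 MEM@4 WB@5
I1 add r1 <- r4,r4: IF@2 ID@3 stall=2 (RAW on I0.r4 (WB@5)) EX@6 MEM@7 WB@8
I2 sub r4 <- r3,r3: IF@3 ID@6 stall=0 (-) EX@7 MEM@8 WB@9
I3 ld r2 <- r2: IF@6 ID@7 stall=0 (-) EX@8 MEM@9 WB@10
I4 sub r2 <- r5,r2: IF@7 ID@8 stall=2 (RAW on I3.r2 (WB@10)) EX@11 MEM@12 WB@13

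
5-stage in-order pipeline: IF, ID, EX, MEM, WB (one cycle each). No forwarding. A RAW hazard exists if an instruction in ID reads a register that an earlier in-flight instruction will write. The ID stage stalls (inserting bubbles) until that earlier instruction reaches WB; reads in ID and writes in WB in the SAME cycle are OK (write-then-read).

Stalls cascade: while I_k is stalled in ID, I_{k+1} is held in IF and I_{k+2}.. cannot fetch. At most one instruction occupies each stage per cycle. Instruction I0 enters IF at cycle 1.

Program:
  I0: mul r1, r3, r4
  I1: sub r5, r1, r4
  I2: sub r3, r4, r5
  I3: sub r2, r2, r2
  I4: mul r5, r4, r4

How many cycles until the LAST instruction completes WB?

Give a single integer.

Answer: 13

Derivation:
I0 mul r1 <- r3,r4: IF@1 ID@2 stall=0 (-) EX@3 MEM@4 WB@5
I1 sub r5 <- r1,r4: IF@2 ID@3 stall=2 (RAW on I0.r1 (WB@5)) EX@6 MEM@7 WB@8
I2 sub r3 <- r4,r5: IF@3 ID@6 stall=2 (RAW on I1.r5 (WB@8)) EX@9 MEM@10 WB@11
I3 sub r2 <- r2,r2: IF@6 ID@9 stall=0 (-) EX@10 MEM@11 WB@12
I4 mul r5 <- r4,r4: IF@9 ID@10 stall=0 (-) EX@11 MEM@12 WB@13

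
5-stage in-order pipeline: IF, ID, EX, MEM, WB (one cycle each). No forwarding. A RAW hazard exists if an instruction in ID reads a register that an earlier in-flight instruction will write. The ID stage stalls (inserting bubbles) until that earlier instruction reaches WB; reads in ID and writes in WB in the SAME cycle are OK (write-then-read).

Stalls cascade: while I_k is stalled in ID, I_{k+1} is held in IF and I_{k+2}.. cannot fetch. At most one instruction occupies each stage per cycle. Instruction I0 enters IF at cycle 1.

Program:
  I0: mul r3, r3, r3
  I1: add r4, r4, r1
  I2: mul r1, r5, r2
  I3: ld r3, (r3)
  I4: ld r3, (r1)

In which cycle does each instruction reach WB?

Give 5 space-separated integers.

I0 mul r3 <- r3,r3: IF@1 ID@2 stall=0 (-) EX@3 MEM@4 WB@5
I1 add r4 <- r4,r1: IF@2 ID@3 stall=0 (-) EX@4 MEM@5 WB@6
I2 mul r1 <- r5,r2: IF@3 ID@4 stall=0 (-) EX@5 MEM@6 WB@7
I3 ld r3 <- r3: IF@4 ID@5 stall=0 (-) EX@6 MEM@7 WB@8
I4 ld r3 <- r1: IF@5 ID@6 stall=1 (RAW on I2.r1 (WB@7)) EX@8 MEM@9 WB@10

Answer: 5 6 7 8 10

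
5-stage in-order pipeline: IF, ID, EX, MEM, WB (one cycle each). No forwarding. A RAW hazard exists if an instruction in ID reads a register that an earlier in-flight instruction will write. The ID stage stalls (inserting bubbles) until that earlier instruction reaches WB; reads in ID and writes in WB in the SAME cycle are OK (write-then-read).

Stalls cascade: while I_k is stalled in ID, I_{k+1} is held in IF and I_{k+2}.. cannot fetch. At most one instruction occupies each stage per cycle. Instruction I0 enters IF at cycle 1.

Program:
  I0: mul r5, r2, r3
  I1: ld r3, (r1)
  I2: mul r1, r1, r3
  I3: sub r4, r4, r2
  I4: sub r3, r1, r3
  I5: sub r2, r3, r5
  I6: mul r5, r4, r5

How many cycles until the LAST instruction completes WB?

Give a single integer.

Answer: 16

Derivation:
I0 mul r5 <- r2,r3: IF@1 ID@2 stall=0 (-) EX@3 MEM@4 WB@5
I1 ld r3 <- r1: IF@2 ID@3 stall=0 (-) EX@4 MEM@5 WB@6
I2 mul r1 <- r1,r3: IF@3 ID@4 stall=2 (RAW on I1.r3 (WB@6)) EX@7 MEM@8 WB@9
I3 sub r4 <- r4,r2: IF@4 ID@7 stall=0 (-) EX@8 MEM@9 WB@10
I4 sub r3 <- r1,r3: IF@7 ID@8 stall=1 (RAW on I2.r1 (WB@9)) EX@10 MEM@11 WB@12
I5 sub r2 <- r3,r5: IF@8 ID@10 stall=2 (RAW on I4.r3 (WB@12)) EX@13 MEM@14 WB@15
I6 mul r5 <- r4,r5: IF@10 ID@13 stall=0 (-) EX@14 MEM@15 WB@16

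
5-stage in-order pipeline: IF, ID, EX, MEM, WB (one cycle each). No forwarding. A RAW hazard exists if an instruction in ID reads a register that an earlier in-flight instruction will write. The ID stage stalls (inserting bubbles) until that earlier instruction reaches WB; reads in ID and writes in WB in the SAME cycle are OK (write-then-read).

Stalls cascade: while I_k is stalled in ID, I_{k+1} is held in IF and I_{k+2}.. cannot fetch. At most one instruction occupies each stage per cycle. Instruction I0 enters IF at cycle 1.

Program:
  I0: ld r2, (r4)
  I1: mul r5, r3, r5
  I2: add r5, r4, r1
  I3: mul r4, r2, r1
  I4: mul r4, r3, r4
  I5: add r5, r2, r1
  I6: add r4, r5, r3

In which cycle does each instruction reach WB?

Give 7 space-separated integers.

Answer: 5 6 7 8 11 12 15

Derivation:
I0 ld r2 <- r4: IF@1 ID@2 stall=0 (-) EX@3 MEM@4 WB@5
I1 mul r5 <- r3,r5: IF@2 ID@3 stall=0 (-) EX@4 MEM@5 WB@6
I2 add r5 <- r4,r1: IF@3 ID@4 stall=0 (-) EX@5 MEM@6 WB@7
I3 mul r4 <- r2,r1: IF@4 ID@5 stall=0 (-) EX@6 MEM@7 WB@8
I4 mul r4 <- r3,r4: IF@5 ID@6 stall=2 (RAW on I3.r4 (WB@8)) EX@9 MEM@10 WB@11
I5 add r5 <- r2,r1: IF@6 ID@9 stall=0 (-) EX@10 MEM@11 WB@12
I6 add r4 <- r5,r3: IF@9 ID@10 stall=2 (RAW on I5.r5 (WB@12)) EX@13 MEM@14 WB@15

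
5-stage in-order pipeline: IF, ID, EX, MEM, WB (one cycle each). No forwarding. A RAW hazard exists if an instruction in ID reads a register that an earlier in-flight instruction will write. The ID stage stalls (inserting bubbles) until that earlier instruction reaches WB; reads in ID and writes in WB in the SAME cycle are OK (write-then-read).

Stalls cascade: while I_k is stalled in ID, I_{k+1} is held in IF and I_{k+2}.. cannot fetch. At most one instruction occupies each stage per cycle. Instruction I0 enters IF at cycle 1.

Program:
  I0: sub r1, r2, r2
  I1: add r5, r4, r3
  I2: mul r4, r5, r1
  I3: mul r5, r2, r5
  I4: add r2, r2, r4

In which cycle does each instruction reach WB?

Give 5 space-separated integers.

Answer: 5 6 9 10 12

Derivation:
I0 sub r1 <- r2,r2: IF@1 ID@2 stall=0 (-) EX@3 MEM@4 WB@5
I1 add r5 <- r4,r3: IF@2 ID@3 stall=0 (-) EX@4 MEM@5 WB@6
I2 mul r4 <- r5,r1: IF@3 ID@4 stall=2 (RAW on I1.r5 (WB@6)) EX@7 MEM@8 WB@9
I3 mul r5 <- r2,r5: IF@4 ID@7 stall=0 (-) EX@8 MEM@9 WB@10
I4 add r2 <- r2,r4: IF@7 ID@8 stall=1 (RAW on I2.r4 (WB@9)) EX@10 MEM@11 WB@12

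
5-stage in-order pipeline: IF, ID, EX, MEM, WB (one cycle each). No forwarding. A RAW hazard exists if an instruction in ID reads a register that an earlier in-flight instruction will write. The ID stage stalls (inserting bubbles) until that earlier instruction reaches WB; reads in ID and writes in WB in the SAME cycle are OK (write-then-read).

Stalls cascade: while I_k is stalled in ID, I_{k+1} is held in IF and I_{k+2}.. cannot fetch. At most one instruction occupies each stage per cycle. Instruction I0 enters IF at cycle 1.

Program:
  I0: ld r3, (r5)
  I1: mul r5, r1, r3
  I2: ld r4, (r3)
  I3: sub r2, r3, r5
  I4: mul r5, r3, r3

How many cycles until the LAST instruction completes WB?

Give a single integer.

I0 ld r3 <- r5: IF@1 ID@2 stall=0 (-) EX@3 MEM@4 WB@5
I1 mul r5 <- r1,r3: IF@2 ID@3 stall=2 (RAW on I0.r3 (WB@5)) EX@6 MEM@7 WB@8
I2 ld r4 <- r3: IF@3 ID@6 stall=0 (-) EX@7 MEM@8 WB@9
I3 sub r2 <- r3,r5: IF@6 ID@7 stall=1 (RAW on I1.r5 (WB@8)) EX@9 MEM@10 WB@11
I4 mul r5 <- r3,r3: IF@7 ID@9 stall=0 (-) EX@10 MEM@11 WB@12

Answer: 12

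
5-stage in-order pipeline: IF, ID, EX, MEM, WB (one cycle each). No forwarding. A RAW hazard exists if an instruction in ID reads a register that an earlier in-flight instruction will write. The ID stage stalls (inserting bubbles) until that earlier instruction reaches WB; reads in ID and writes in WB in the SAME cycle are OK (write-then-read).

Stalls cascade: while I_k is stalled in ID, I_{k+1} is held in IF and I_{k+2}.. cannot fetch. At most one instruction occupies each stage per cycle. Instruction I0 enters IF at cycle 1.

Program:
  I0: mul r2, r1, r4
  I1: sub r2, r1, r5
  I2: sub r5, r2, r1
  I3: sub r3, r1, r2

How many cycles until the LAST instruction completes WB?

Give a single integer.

I0 mul r2 <- r1,r4: IF@1 ID@2 stall=0 (-) EX@3 MEM@4 WB@5
I1 sub r2 <- r1,r5: IF@2 ID@3 stall=0 (-) EX@4 MEM@5 WB@6
I2 sub r5 <- r2,r1: IF@3 ID@4 stall=2 (RAW on I1.r2 (WB@6)) EX@7 MEM@8 WB@9
I3 sub r3 <- r1,r2: IF@4 ID@7 stall=0 (-) EX@8 MEM@9 WB@10

Answer: 10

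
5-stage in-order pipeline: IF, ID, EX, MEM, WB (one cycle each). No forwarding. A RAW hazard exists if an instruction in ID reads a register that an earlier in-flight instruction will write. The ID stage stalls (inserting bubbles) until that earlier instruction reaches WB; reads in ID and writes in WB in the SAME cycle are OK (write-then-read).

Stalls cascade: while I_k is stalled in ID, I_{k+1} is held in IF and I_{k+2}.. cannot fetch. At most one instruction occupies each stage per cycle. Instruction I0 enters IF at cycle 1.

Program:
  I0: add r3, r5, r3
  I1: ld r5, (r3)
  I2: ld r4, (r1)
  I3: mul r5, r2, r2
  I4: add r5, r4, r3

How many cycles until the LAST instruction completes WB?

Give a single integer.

I0 add r3 <- r5,r3: IF@1 ID@2 stall=0 (-) EX@3 MEM@4 WB@5
I1 ld r5 <- r3: IF@2 ID@3 stall=2 (RAW on I0.r3 (WB@5)) EX@6 MEM@7 WB@8
I2 ld r4 <- r1: IF@3 ID@6 stall=0 (-) EX@7 MEM@8 WB@9
I3 mul r5 <- r2,r2: IF@6 ID@7 stall=0 (-) EX@8 MEM@9 WB@10
I4 add r5 <- r4,r3: IF@7 ID@8 stall=1 (RAW on I2.r4 (WB@9)) EX@10 MEM@11 WB@12

Answer: 12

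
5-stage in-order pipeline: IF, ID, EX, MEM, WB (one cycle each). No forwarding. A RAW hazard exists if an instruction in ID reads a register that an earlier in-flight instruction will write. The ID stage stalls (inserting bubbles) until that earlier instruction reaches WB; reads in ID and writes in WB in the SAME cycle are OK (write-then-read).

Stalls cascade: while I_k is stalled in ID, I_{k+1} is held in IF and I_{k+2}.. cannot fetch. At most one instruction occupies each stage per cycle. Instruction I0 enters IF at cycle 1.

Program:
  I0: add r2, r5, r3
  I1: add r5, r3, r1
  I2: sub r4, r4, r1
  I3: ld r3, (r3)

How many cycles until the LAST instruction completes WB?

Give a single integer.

I0 add r2 <- r5,r3: IF@1 ID@2 stall=0 (-) EX@3 MEM@4 WB@5
I1 add r5 <- r3,r1: IF@2 ID@3 stall=0 (-) EX@4 MEM@5 WB@6
I2 sub r4 <- r4,r1: IF@3 ID@4 stall=0 (-) EX@5 MEM@6 WB@7
I3 ld r3 <- r3: IF@4 ID@5 stall=0 (-) EX@6 MEM@7 WB@8

Answer: 8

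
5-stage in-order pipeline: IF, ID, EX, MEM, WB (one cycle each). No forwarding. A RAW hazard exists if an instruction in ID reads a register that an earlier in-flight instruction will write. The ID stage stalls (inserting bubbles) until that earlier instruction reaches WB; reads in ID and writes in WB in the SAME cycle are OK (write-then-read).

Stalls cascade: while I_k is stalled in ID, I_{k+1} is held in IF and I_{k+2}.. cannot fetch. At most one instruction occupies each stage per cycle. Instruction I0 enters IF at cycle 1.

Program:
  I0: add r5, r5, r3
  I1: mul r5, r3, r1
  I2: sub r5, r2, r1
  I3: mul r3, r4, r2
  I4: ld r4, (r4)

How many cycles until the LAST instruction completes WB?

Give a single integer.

I0 add r5 <- r5,r3: IF@1 ID@2 stall=0 (-) EX@3 MEM@4 WB@5
I1 mul r5 <- r3,r1: IF@2 ID@3 stall=0 (-) EX@4 MEM@5 WB@6
I2 sub r5 <- r2,r1: IF@3 ID@4 stall=0 (-) EX@5 MEM@6 WB@7
I3 mul r3 <- r4,r2: IF@4 ID@5 stall=0 (-) EX@6 MEM@7 WB@8
I4 ld r4 <- r4: IF@5 ID@6 stall=0 (-) EX@7 MEM@8 WB@9

Answer: 9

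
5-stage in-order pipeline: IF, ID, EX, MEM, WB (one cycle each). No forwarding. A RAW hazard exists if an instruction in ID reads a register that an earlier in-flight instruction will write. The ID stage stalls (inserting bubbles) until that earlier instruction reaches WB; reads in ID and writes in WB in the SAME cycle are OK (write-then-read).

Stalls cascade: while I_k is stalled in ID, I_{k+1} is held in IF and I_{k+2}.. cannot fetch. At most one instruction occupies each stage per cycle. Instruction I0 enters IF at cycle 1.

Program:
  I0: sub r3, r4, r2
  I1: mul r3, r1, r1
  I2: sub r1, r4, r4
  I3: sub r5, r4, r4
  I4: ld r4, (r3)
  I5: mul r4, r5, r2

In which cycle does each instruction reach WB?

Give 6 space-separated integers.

Answer: 5 6 7 8 9 11

Derivation:
I0 sub r3 <- r4,r2: IF@1 ID@2 stall=0 (-) EX@3 MEM@4 WB@5
I1 mul r3 <- r1,r1: IF@2 ID@3 stall=0 (-) EX@4 MEM@5 WB@6
I2 sub r1 <- r4,r4: IF@3 ID@4 stall=0 (-) EX@5 MEM@6 WB@7
I3 sub r5 <- r4,r4: IF@4 ID@5 stall=0 (-) EX@6 MEM@7 WB@8
I4 ld r4 <- r3: IF@5 ID@6 stall=0 (-) EX@7 MEM@8 WB@9
I5 mul r4 <- r5,r2: IF@6 ID@7 stall=1 (RAW on I3.r5 (WB@8)) EX@9 MEM@10 WB@11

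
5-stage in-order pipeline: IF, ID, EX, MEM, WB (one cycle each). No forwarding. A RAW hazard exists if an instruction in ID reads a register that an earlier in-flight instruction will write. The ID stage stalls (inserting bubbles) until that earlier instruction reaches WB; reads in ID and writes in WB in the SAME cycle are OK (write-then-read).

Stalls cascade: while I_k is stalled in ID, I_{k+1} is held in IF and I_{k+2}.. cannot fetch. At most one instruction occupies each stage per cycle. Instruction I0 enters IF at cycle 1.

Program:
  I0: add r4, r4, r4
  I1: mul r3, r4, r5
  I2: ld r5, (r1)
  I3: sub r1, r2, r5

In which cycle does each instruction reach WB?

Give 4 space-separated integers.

I0 add r4 <- r4,r4: IF@1 ID@2 stall=0 (-) EX@3 MEM@4 WB@5
I1 mul r3 <- r4,r5: IF@2 ID@3 stall=2 (RAW on I0.r4 (WB@5)) EX@6 MEM@7 WB@8
I2 ld r5 <- r1: IF@3 ID@6 stall=0 (-) EX@7 MEM@8 WB@9
I3 sub r1 <- r2,r5: IF@6 ID@7 stall=2 (RAW on I2.r5 (WB@9)) EX@10 MEM@11 WB@12

Answer: 5 8 9 12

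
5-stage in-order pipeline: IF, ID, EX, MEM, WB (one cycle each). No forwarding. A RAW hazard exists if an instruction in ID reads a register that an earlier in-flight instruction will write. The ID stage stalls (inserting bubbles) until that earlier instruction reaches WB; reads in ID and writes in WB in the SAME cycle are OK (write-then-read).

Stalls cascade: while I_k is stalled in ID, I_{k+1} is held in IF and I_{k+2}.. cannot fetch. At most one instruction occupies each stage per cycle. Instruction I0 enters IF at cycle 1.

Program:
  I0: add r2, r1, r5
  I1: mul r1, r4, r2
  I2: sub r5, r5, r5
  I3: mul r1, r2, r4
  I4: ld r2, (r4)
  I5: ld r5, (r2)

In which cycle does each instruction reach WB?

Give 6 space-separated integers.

I0 add r2 <- r1,r5: IF@1 ID@2 stall=0 (-) EX@3 MEM@4 WB@5
I1 mul r1 <- r4,r2: IF@2 ID@3 stall=2 (RAW on I0.r2 (WB@5)) EX@6 MEM@7 WB@8
I2 sub r5 <- r5,r5: IF@3 ID@6 stall=0 (-) EX@7 MEM@8 WB@9
I3 mul r1 <- r2,r4: IF@6 ID@7 stall=0 (-) EX@8 MEM@9 WB@10
I4 ld r2 <- r4: IF@7 ID@8 stall=0 (-) EX@9 MEM@10 WB@11
I5 ld r5 <- r2: IF@8 ID@9 stall=2 (RAW on I4.r2 (WB@11)) EX@12 MEM@13 WB@14

Answer: 5 8 9 10 11 14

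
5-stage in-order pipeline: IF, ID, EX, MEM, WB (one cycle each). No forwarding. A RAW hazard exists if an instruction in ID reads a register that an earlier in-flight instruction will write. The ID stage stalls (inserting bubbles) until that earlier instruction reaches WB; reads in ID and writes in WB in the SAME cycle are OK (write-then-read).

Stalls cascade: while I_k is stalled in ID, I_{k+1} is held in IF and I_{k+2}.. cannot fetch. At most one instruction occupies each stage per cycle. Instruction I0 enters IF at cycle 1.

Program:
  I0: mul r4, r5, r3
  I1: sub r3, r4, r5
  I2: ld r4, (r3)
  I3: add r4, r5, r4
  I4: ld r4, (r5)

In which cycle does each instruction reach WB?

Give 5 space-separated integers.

Answer: 5 8 11 14 15

Derivation:
I0 mul r4 <- r5,r3: IF@1 ID@2 stall=0 (-) EX@3 MEM@4 WB@5
I1 sub r3 <- r4,r5: IF@2 ID@3 stall=2 (RAW on I0.r4 (WB@5)) EX@6 MEM@7 WB@8
I2 ld r4 <- r3: IF@3 ID@6 stall=2 (RAW on I1.r3 (WB@8)) EX@9 MEM@10 WB@11
I3 add r4 <- r5,r4: IF@6 ID@9 stall=2 (RAW on I2.r4 (WB@11)) EX@12 MEM@13 WB@14
I4 ld r4 <- r5: IF@9 ID@12 stall=0 (-) EX@13 MEM@14 WB@15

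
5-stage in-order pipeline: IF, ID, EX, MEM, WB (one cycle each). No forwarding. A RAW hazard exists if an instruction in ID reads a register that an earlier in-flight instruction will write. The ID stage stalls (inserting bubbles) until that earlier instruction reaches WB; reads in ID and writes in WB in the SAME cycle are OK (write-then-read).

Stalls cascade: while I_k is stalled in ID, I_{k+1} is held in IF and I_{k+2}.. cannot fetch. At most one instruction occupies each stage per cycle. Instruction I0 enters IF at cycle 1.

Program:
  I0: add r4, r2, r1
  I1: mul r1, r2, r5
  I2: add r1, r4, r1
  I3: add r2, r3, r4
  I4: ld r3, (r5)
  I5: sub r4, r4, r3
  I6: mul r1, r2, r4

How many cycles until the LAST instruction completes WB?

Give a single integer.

Answer: 17

Derivation:
I0 add r4 <- r2,r1: IF@1 ID@2 stall=0 (-) EX@3 MEM@4 WB@5
I1 mul r1 <- r2,r5: IF@2 ID@3 stall=0 (-) EX@4 MEM@5 WB@6
I2 add r1 <- r4,r1: IF@3 ID@4 stall=2 (RAW on I1.r1 (WB@6)) EX@7 MEM@8 WB@9
I3 add r2 <- r3,r4: IF@4 ID@7 stall=0 (-) EX@8 MEM@9 WB@10
I4 ld r3 <- r5: IF@7 ID@8 stall=0 (-) EX@9 MEM@10 WB@11
I5 sub r4 <- r4,r3: IF@8 ID@9 stall=2 (RAW on I4.r3 (WB@11)) EX@12 MEM@13 WB@14
I6 mul r1 <- r2,r4: IF@9 ID@12 stall=2 (RAW on I5.r4 (WB@14)) EX@15 MEM@16 WB@17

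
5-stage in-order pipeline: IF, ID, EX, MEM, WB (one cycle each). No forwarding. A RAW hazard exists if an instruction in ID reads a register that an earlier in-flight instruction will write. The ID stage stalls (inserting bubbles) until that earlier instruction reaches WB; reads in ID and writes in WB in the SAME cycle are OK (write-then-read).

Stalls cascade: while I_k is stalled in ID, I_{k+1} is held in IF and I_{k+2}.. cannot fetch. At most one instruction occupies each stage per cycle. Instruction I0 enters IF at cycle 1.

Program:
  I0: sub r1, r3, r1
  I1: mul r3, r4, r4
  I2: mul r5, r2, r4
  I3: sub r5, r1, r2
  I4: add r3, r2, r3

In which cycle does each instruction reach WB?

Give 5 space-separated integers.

I0 sub r1 <- r3,r1: IF@1 ID@2 stall=0 (-) EX@3 MEM@4 WB@5
I1 mul r3 <- r4,r4: IF@2 ID@3 stall=0 (-) EX@4 MEM@5 WB@6
I2 mul r5 <- r2,r4: IF@3 ID@4 stall=0 (-) EX@5 MEM@6 WB@7
I3 sub r5 <- r1,r2: IF@4 ID@5 stall=0 (-) EX@6 MEM@7 WB@8
I4 add r3 <- r2,r3: IF@5 ID@6 stall=0 (-) EX@7 MEM@8 WB@9

Answer: 5 6 7 8 9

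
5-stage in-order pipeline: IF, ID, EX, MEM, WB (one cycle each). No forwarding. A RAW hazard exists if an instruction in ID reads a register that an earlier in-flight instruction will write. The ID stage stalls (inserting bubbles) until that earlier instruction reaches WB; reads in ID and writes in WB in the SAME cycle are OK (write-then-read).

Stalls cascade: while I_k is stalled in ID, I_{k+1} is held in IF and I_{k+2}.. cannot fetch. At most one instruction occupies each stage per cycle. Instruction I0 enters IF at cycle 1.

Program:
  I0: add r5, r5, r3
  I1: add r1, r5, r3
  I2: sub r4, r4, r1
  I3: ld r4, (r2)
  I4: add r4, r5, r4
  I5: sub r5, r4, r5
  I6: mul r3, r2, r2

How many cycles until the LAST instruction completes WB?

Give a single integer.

I0 add r5 <- r5,r3: IF@1 ID@2 stall=0 (-) EX@3 MEM@4 WB@5
I1 add r1 <- r5,r3: IF@2 ID@3 stall=2 (RAW on I0.r5 (WB@5)) EX@6 MEM@7 WB@8
I2 sub r4 <- r4,r1: IF@3 ID@6 stall=2 (RAW on I1.r1 (WB@8)) EX@9 MEM@10 WB@11
I3 ld r4 <- r2: IF@6 ID@9 stall=0 (-) EX@10 MEM@11 WB@12
I4 add r4 <- r5,r4: IF@9 ID@10 stall=2 (RAW on I3.r4 (WB@12)) EX@13 MEM@14 WB@15
I5 sub r5 <- r4,r5: IF@10 ID@13 stall=2 (RAW on I4.r4 (WB@15)) EX@16 MEM@17 WB@18
I6 mul r3 <- r2,r2: IF@13 ID@16 stall=0 (-) EX@17 MEM@18 WB@19

Answer: 19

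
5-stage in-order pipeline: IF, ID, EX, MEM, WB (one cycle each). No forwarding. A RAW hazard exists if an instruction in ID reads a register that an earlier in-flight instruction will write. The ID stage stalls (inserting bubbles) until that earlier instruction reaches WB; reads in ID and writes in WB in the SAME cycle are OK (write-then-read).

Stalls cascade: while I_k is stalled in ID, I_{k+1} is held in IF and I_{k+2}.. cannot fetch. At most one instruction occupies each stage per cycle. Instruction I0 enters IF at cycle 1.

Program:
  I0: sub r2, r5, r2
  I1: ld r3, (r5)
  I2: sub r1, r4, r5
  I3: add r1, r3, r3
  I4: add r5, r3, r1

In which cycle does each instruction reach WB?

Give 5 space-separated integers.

Answer: 5 6 7 9 12

Derivation:
I0 sub r2 <- r5,r2: IF@1 ID@2 stall=0 (-) EX@3 MEM@4 WB@5
I1 ld r3 <- r5: IF@2 ID@3 stall=0 (-) EX@4 MEM@5 WB@6
I2 sub r1 <- r4,r5: IF@3 ID@4 stall=0 (-) EX@5 MEM@6 WB@7
I3 add r1 <- r3,r3: IF@4 ID@5 stall=1 (RAW on I1.r3 (WB@6)) EX@7 MEM@8 WB@9
I4 add r5 <- r3,r1: IF@5 ID@7 stall=2 (RAW on I3.r1 (WB@9)) EX@10 MEM@11 WB@12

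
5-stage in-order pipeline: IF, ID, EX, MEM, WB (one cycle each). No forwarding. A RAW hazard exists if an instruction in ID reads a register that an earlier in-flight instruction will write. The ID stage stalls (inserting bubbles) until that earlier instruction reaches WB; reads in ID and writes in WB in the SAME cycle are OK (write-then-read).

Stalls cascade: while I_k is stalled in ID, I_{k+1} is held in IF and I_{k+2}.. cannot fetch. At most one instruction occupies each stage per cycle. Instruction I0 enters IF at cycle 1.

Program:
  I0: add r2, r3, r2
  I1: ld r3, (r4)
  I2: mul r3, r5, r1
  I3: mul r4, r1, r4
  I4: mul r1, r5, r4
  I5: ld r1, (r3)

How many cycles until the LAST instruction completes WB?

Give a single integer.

Answer: 12

Derivation:
I0 add r2 <- r3,r2: IF@1 ID@2 stall=0 (-) EX@3 MEM@4 WB@5
I1 ld r3 <- r4: IF@2 ID@3 stall=0 (-) EX@4 MEM@5 WB@6
I2 mul r3 <- r5,r1: IF@3 ID@4 stall=0 (-) EX@5 MEM@6 WB@7
I3 mul r4 <- r1,r4: IF@4 ID@5 stall=0 (-) EX@6 MEM@7 WB@8
I4 mul r1 <- r5,r4: IF@5 ID@6 stall=2 (RAW on I3.r4 (WB@8)) EX@9 MEM@10 WB@11
I5 ld r1 <- r3: IF@6 ID@9 stall=0 (-) EX@10 MEM@11 WB@12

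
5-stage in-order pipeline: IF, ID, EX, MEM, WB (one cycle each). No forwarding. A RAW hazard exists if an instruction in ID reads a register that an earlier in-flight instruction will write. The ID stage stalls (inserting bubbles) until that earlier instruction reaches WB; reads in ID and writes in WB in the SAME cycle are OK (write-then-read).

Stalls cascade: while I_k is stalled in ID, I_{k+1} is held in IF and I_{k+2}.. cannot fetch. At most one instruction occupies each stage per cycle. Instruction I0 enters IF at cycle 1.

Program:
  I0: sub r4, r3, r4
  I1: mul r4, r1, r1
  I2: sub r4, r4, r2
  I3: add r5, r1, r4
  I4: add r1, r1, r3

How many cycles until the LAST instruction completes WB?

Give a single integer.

Answer: 13

Derivation:
I0 sub r4 <- r3,r4: IF@1 ID@2 stall=0 (-) EX@3 MEM@4 WB@5
I1 mul r4 <- r1,r1: IF@2 ID@3 stall=0 (-) EX@4 MEM@5 WB@6
I2 sub r4 <- r4,r2: IF@3 ID@4 stall=2 (RAW on I1.r4 (WB@6)) EX@7 MEM@8 WB@9
I3 add r5 <- r1,r4: IF@4 ID@7 stall=2 (RAW on I2.r4 (WB@9)) EX@10 MEM@11 WB@12
I4 add r1 <- r1,r3: IF@7 ID@10 stall=0 (-) EX@11 MEM@12 WB@13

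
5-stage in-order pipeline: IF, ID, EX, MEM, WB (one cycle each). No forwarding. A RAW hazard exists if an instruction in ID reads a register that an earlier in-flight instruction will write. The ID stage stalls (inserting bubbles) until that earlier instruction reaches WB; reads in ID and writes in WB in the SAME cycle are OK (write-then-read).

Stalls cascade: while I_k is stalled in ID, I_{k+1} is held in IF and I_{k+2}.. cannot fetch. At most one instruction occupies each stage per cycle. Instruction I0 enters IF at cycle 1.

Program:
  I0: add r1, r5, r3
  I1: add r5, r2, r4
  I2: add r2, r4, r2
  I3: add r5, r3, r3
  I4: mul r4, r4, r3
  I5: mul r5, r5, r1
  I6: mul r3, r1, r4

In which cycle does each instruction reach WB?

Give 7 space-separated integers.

I0 add r1 <- r5,r3: IF@1 ID@2 stall=0 (-) EX@3 MEM@4 WB@5
I1 add r5 <- r2,r4: IF@2 ID@3 stall=0 (-) EX@4 MEM@5 WB@6
I2 add r2 <- r4,r2: IF@3 ID@4 stall=0 (-) EX@5 MEM@6 WB@7
I3 add r5 <- r3,r3: IF@4 ID@5 stall=0 (-) EX@6 MEM@7 WB@8
I4 mul r4 <- r4,r3: IF@5 ID@6 stall=0 (-) EX@7 MEM@8 WB@9
I5 mul r5 <- r5,r1: IF@6 ID@7 stall=1 (RAW on I3.r5 (WB@8)) EX@9 MEM@10 WB@11
I6 mul r3 <- r1,r4: IF@7 ID@9 stall=0 (-) EX@10 MEM@11 WB@12

Answer: 5 6 7 8 9 11 12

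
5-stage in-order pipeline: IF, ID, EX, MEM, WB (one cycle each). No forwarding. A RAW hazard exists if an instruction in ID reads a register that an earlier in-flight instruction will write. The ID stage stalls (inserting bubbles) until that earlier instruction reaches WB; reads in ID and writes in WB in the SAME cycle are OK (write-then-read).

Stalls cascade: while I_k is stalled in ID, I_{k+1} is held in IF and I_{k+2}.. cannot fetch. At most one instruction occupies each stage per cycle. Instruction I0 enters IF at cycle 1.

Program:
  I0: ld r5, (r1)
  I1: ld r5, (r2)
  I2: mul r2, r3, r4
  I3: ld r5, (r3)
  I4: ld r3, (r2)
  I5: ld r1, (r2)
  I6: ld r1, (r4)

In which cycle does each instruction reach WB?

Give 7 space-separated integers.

I0 ld r5 <- r1: IF@1 ID@2 stall=0 (-) EX@3 MEM@4 WB@5
I1 ld r5 <- r2: IF@2 ID@3 stall=0 (-) EX@4 MEM@5 WB@6
I2 mul r2 <- r3,r4: IF@3 ID@4 stall=0 (-) EX@5 MEM@6 WB@7
I3 ld r5 <- r3: IF@4 ID@5 stall=0 (-) EX@6 MEM@7 WB@8
I4 ld r3 <- r2: IF@5 ID@6 stall=1 (RAW on I2.r2 (WB@7)) EX@8 MEM@9 WB@10
I5 ld r1 <- r2: IF@6 ID@8 stall=0 (-) EX@9 MEM@10 WB@11
I6 ld r1 <- r4: IF@8 ID@9 stall=0 (-) EX@10 MEM@11 WB@12

Answer: 5 6 7 8 10 11 12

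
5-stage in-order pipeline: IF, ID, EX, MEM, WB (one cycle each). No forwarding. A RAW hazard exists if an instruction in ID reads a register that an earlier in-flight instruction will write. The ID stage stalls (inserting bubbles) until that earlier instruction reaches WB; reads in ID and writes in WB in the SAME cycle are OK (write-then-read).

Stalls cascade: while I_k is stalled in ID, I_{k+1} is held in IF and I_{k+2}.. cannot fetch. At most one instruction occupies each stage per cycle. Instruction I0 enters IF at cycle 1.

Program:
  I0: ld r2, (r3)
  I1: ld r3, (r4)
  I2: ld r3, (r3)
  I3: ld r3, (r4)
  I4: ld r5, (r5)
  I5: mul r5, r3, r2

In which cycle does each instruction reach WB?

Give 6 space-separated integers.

Answer: 5 6 9 10 11 13

Derivation:
I0 ld r2 <- r3: IF@1 ID@2 stall=0 (-) EX@3 MEM@4 WB@5
I1 ld r3 <- r4: IF@2 ID@3 stall=0 (-) EX@4 MEM@5 WB@6
I2 ld r3 <- r3: IF@3 ID@4 stall=2 (RAW on I1.r3 (WB@6)) EX@7 MEM@8 WB@9
I3 ld r3 <- r4: IF@4 ID@7 stall=0 (-) EX@8 MEM@9 WB@10
I4 ld r5 <- r5: IF@7 ID@8 stall=0 (-) EX@9 MEM@10 WB@11
I5 mul r5 <- r3,r2: IF@8 ID@9 stall=1 (RAW on I3.r3 (WB@10)) EX@11 MEM@12 WB@13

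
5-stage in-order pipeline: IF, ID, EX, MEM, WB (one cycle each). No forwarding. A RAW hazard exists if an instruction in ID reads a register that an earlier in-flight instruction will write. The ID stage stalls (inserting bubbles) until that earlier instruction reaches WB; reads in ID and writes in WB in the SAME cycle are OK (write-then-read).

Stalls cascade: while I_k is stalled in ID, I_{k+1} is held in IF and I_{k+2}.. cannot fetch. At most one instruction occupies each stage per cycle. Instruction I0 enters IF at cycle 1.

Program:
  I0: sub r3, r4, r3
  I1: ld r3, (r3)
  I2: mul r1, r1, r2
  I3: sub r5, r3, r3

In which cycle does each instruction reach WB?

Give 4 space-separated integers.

Answer: 5 8 9 11

Derivation:
I0 sub r3 <- r4,r3: IF@1 ID@2 stall=0 (-) EX@3 MEM@4 WB@5
I1 ld r3 <- r3: IF@2 ID@3 stall=2 (RAW on I0.r3 (WB@5)) EX@6 MEM@7 WB@8
I2 mul r1 <- r1,r2: IF@3 ID@6 stall=0 (-) EX@7 MEM@8 WB@9
I3 sub r5 <- r3,r3: IF@6 ID@7 stall=1 (RAW on I1.r3 (WB@8)) EX@9 MEM@10 WB@11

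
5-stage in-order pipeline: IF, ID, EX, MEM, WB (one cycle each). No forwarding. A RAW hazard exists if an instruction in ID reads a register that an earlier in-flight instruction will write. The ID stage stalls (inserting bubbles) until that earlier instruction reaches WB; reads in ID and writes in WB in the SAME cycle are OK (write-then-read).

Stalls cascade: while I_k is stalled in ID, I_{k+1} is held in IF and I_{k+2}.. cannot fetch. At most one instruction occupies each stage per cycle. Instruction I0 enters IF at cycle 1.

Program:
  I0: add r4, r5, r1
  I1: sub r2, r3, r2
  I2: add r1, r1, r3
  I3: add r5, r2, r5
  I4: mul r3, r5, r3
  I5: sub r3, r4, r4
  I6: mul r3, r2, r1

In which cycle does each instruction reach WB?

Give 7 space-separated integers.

I0 add r4 <- r5,r1: IF@1 ID@2 stall=0 (-) EX@3 MEM@4 WB@5
I1 sub r2 <- r3,r2: IF@2 ID@3 stall=0 (-) EX@4 MEM@5 WB@6
I2 add r1 <- r1,r3: IF@3 ID@4 stall=0 (-) EX@5 MEM@6 WB@7
I3 add r5 <- r2,r5: IF@4 ID@5 stall=1 (RAW on I1.r2 (WB@6)) EX@7 MEM@8 WB@9
I4 mul r3 <- r5,r3: IF@5 ID@7 stall=2 (RAW on I3.r5 (WB@9)) EX@10 MEM@11 WB@12
I5 sub r3 <- r4,r4: IF@7 ID@10 stall=0 (-) EX@11 MEM@12 WB@13
I6 mul r3 <- r2,r1: IF@10 ID@11 stall=0 (-) EX@12 MEM@13 WB@14

Answer: 5 6 7 9 12 13 14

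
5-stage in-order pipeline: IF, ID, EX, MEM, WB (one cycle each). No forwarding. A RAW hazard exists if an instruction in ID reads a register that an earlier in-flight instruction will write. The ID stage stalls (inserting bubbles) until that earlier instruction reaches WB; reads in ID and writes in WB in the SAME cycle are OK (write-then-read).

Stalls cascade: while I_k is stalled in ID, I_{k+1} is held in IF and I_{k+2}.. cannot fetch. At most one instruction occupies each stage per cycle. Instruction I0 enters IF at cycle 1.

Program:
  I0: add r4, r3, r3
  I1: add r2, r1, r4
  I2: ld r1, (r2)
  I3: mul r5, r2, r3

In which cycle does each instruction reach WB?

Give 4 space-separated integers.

I0 add r4 <- r3,r3: IF@1 ID@2 stall=0 (-) EX@3 MEM@4 WB@5
I1 add r2 <- r1,r4: IF@2 ID@3 stall=2 (RAW on I0.r4 (WB@5)) EX@6 MEM@7 WB@8
I2 ld r1 <- r2: IF@3 ID@6 stall=2 (RAW on I1.r2 (WB@8)) EX@9 MEM@10 WB@11
I3 mul r5 <- r2,r3: IF@6 ID@9 stall=0 (-) EX@10 MEM@11 WB@12

Answer: 5 8 11 12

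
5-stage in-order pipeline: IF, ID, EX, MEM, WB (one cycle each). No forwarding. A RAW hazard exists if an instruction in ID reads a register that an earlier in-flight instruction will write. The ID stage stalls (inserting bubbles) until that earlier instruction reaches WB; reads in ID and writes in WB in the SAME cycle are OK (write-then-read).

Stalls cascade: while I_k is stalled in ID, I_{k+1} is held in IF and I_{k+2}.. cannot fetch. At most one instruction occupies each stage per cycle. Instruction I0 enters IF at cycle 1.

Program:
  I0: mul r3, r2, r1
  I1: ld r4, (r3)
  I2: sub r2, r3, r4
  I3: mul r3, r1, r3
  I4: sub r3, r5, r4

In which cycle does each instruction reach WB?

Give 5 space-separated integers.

Answer: 5 8 11 12 13

Derivation:
I0 mul r3 <- r2,r1: IF@1 ID@2 stall=0 (-) EX@3 MEM@4 WB@5
I1 ld r4 <- r3: IF@2 ID@3 stall=2 (RAW on I0.r3 (WB@5)) EX@6 MEM@7 WB@8
I2 sub r2 <- r3,r4: IF@3 ID@6 stall=2 (RAW on I1.r4 (WB@8)) EX@9 MEM@10 WB@11
I3 mul r3 <- r1,r3: IF@6 ID@9 stall=0 (-) EX@10 MEM@11 WB@12
I4 sub r3 <- r5,r4: IF@9 ID@10 stall=0 (-) EX@11 MEM@12 WB@13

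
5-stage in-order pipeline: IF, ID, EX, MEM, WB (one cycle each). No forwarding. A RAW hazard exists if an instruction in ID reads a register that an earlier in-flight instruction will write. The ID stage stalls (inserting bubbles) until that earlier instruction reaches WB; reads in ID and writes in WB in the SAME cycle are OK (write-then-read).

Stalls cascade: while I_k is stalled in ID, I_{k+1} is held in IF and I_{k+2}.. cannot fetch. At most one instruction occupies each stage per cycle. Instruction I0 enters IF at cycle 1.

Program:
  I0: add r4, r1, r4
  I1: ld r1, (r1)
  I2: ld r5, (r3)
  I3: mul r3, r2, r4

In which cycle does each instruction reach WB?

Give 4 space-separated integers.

I0 add r4 <- r1,r4: IF@1 ID@2 stall=0 (-) EX@3 MEM@4 WB@5
I1 ld r1 <- r1: IF@2 ID@3 stall=0 (-) EX@4 MEM@5 WB@6
I2 ld r5 <- r3: IF@3 ID@4 stall=0 (-) EX@5 MEM@6 WB@7
I3 mul r3 <- r2,r4: IF@4 ID@5 stall=0 (-) EX@6 MEM@7 WB@8

Answer: 5 6 7 8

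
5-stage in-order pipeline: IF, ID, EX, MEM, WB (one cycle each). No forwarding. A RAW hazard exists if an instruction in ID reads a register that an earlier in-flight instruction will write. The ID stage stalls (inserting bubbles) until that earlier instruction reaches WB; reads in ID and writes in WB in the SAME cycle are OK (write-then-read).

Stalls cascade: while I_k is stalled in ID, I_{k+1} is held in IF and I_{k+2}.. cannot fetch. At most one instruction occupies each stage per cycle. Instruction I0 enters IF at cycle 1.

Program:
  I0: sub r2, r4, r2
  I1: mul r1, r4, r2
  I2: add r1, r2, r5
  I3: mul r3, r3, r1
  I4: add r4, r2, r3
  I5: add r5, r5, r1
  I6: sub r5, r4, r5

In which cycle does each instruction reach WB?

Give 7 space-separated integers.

I0 sub r2 <- r4,r2: IF@1 ID@2 stall=0 (-) EX@3 MEM@4 WB@5
I1 mul r1 <- r4,r2: IF@2 ID@3 stall=2 (RAW on I0.r2 (WB@5)) EX@6 MEM@7 WB@8
I2 add r1 <- r2,r5: IF@3 ID@6 stall=0 (-) EX@7 MEM@8 WB@9
I3 mul r3 <- r3,r1: IF@6 ID@7 stall=2 (RAW on I2.r1 (WB@9)) EX@10 MEM@11 WB@12
I4 add r4 <- r2,r3: IF@7 ID@10 stall=2 (RAW on I3.r3 (WB@12)) EX@13 MEM@14 WB@15
I5 add r5 <- r5,r1: IF@10 ID@13 stall=0 (-) EX@14 MEM@15 WB@16
I6 sub r5 <- r4,r5: IF@13 ID@14 stall=2 (RAW on I5.r5 (WB@16)) EX@17 MEM@18 WB@19

Answer: 5 8 9 12 15 16 19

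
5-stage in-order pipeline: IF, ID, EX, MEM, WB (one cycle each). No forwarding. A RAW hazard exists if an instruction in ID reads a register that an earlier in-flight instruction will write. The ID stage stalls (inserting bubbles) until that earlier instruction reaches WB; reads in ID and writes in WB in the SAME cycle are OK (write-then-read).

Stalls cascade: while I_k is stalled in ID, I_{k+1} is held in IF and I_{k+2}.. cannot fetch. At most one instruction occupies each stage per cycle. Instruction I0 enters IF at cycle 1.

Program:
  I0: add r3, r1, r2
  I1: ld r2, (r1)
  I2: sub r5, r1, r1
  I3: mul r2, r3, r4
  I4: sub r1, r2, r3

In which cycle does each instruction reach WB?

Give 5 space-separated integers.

Answer: 5 6 7 8 11

Derivation:
I0 add r3 <- r1,r2: IF@1 ID@2 stall=0 (-) EX@3 MEM@4 WB@5
I1 ld r2 <- r1: IF@2 ID@3 stall=0 (-) EX@4 MEM@5 WB@6
I2 sub r5 <- r1,r1: IF@3 ID@4 stall=0 (-) EX@5 MEM@6 WB@7
I3 mul r2 <- r3,r4: IF@4 ID@5 stall=0 (-) EX@6 MEM@7 WB@8
I4 sub r1 <- r2,r3: IF@5 ID@6 stall=2 (RAW on I3.r2 (WB@8)) EX@9 MEM@10 WB@11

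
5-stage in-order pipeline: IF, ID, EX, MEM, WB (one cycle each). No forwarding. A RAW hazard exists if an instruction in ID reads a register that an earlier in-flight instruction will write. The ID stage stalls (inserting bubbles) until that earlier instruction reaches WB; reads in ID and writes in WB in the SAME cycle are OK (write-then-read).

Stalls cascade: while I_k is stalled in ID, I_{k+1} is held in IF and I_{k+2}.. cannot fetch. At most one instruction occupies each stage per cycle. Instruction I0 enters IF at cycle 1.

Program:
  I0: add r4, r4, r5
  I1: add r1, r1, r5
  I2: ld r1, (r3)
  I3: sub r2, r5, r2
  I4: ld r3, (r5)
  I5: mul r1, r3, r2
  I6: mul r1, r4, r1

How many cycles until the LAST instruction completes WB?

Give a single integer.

I0 add r4 <- r4,r5: IF@1 ID@2 stall=0 (-) EX@3 MEM@4 WB@5
I1 add r1 <- r1,r5: IF@2 ID@3 stall=0 (-) EX@4 MEM@5 WB@6
I2 ld r1 <- r3: IF@3 ID@4 stall=0 (-) EX@5 MEM@6 WB@7
I3 sub r2 <- r5,r2: IF@4 ID@5 stall=0 (-) EX@6 MEM@7 WB@8
I4 ld r3 <- r5: IF@5 ID@6 stall=0 (-) EX@7 MEM@8 WB@9
I5 mul r1 <- r3,r2: IF@6 ID@7 stall=2 (RAW on I4.r3 (WB@9)) EX@10 MEM@11 WB@12
I6 mul r1 <- r4,r1: IF@7 ID@10 stall=2 (RAW on I5.r1 (WB@12)) EX@13 MEM@14 WB@15

Answer: 15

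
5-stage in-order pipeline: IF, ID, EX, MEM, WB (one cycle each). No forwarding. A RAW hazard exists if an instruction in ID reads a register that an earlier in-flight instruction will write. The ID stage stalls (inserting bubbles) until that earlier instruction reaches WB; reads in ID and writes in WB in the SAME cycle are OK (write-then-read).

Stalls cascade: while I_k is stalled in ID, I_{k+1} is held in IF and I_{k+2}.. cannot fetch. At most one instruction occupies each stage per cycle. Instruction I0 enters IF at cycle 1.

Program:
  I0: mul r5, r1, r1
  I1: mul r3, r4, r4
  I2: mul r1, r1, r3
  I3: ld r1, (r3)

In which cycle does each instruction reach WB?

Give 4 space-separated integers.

Answer: 5 6 9 10

Derivation:
I0 mul r5 <- r1,r1: IF@1 ID@2 stall=0 (-) EX@3 MEM@4 WB@5
I1 mul r3 <- r4,r4: IF@2 ID@3 stall=0 (-) EX@4 MEM@5 WB@6
I2 mul r1 <- r1,r3: IF@3 ID@4 stall=2 (RAW on I1.r3 (WB@6)) EX@7 MEM@8 WB@9
I3 ld r1 <- r3: IF@4 ID@7 stall=0 (-) EX@8 MEM@9 WB@10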